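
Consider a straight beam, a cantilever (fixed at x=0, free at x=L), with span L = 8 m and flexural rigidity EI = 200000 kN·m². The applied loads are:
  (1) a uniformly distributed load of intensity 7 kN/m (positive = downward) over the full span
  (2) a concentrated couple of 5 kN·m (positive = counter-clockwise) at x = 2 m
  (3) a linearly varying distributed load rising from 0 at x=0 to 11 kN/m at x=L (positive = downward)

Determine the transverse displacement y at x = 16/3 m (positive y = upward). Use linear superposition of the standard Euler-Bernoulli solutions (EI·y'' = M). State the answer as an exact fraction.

Load 1 — uniform load w=7 kN/m over full span:
  y_1 = -wx²(x²-4Lx+6L²)/(24EI) = -7·(16/3)²·((16/3)²-4·8·(16/3)+6·8²)/(24·200000) = -7616/759375 m
Load 2 — applied couple M₀=5 kN·m at a=2 m (b=L-a=6):
  y_2 = M₀a(2x-a)/(2EI)  [x>a] = 5·2·(2·(16/3)-2)/(2·200000) = 13/60000 m
Load 3 — triangular load w₀=11 kN/m (0→w₀ over full span):
  y_3 = (w₀Lx³/12-w₀L²x²/6-w₀x⁵/(120L))/EI = (11·8·(16/3)³/12-11·8²·(16/3)²/6-11·(16/3)⁵/(120·8))/200000 = -129536/11390625 m
Superposition: y = Σ y_i = -7721857/364500000 m ≈ -0.021185 m

y(16/3) = -7721857/364500000 m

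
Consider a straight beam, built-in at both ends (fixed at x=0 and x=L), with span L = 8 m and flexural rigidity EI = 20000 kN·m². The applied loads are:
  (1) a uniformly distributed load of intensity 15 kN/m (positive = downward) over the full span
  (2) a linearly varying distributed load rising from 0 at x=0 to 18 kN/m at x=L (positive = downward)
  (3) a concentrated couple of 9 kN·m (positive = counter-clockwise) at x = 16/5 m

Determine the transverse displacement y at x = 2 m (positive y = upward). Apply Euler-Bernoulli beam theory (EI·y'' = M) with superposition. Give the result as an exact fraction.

y(2) = -693/100000 m

Load 1 — uniform load w=15 kN/m over full span:
  y_1 = -wx²(L-x)²/(24EI) = -15·2²·(8-2)²/(24·20000) = -9/2000 m
Load 2 — triangular load w₀=18 kN/m (0→w₀ over full span):
  y_2 = -w₀x²(L-x)²(x+2L)/(120LEI) = -18·2²·(8-2)²·(2+2·8)/(120·8·20000) = -243/100000 m
Load 3 — applied couple M₀=9 kN·m at a=16/5 m (b=L-a=24/5):
  y_3 = (R_Ax³/6 - M_Ax²/2)/EI  [x≤a] with R_A=81/50, M_A=27/25 = ((81/50)·2³/6 - (27/25)·2²/2)/20000 = 0 m
Superposition: y = Σ y_i = -693/100000 m ≈ -0.006930 m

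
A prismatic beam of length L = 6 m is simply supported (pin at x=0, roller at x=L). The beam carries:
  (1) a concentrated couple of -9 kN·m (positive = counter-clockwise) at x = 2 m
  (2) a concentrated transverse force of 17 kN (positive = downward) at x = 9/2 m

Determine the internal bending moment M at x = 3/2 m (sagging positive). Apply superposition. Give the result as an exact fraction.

Load 1 — applied couple M₀=-9 kN·m at a=2 m (b=L-a=4):
  M_1 = M₀x/L  [x≤a] = (-9)·(3/2)/6 = -9/4 kN·m
Load 2 — point force P=17 kN at a=9/2 m (b=L-a=3/2):
  M_2 = Pbx/L  [x≤a] = 17·(3/2)·(3/2)/6 = 51/8 kN·m
Superposition: M = Σ M_i = 33/8 kN·m ≈ 4.125000 kN·m

M(3/2) = 33/8 kN·m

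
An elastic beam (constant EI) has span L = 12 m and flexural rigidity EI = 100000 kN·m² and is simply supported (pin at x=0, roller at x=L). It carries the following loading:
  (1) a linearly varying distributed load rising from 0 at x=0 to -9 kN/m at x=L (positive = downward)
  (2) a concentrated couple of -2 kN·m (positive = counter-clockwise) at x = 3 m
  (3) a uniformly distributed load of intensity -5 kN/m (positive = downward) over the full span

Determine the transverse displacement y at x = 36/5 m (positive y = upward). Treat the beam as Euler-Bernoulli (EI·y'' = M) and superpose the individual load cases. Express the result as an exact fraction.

y(36/5) = 19152909/781250000 m

Load 1 — triangular load w₀=-9 kN/m (0→w₀ over full span):
  y_1 = -w₀x(7L⁴-10L²x²+3x⁴)/(360LEI) = -(-9)·(36/5)·(7·12⁴-10·12²·(36/5)²+3·(36/5)⁴)/(360·12·100000) = 575424/48828125 m
Load 2 — applied couple M₀=-2 kN·m at a=3 m (b=L-a=9):
  y_2 = (M₀x³/(6L)-M₀(x-a)²/2+C₁x)/EI  [x>a] with C₁=M₀(3b²-L²)/(6L)=-11/4 = ((-2)·(36/5)³/(6·12)-(-2)·((36/5)-3)²/2+(-11/4)·(36/5))/100000 = -783/6250000 m
Load 3 — uniform load w=-5 kN/m over full span:
  y_3 = -wx(L³-2Lx²+x³)/(24EI) = -(-5)·(36/5)·(12³-2·12·(36/5)²+(36/5)³)/(24·100000) = 5022/390625 m
Superposition: y = Σ y_i = 19152909/781250000 m ≈ 0.024516 m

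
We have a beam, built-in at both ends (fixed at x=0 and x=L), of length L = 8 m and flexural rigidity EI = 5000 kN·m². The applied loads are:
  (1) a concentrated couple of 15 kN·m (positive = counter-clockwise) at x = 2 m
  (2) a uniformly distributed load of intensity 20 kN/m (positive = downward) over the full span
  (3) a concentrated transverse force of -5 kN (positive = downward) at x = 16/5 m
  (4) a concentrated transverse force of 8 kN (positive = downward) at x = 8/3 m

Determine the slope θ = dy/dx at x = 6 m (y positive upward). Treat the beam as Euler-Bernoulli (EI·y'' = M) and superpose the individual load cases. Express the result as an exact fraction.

Load 1 — applied couple M₀=15 kN·m at a=2 m (b=L-a=6):
  θ_1 = (R_Ax²/2 - M_Ax - M₀(x-a))/EI  [x>a] with R_A=135/64, M_A=-45/16 = ((135/64)·6²/2 - (-45/16)·6 - 15·(6-2))/5000 = -33/32000 rad
Load 2 — uniform load w=20 kN/m over full span:
  θ_2 = -wx(L-x)(L-2x)/(12EI) = -20·6·(8-6)·(8-2·6)/(12·5000) = 2/125 rad
Load 3 — point force P=-5 kN at a=16/5 m (b=L-a=24/5):
  θ_3 = Pa²(L-x)(2bL-(3b+a)(L-x))/(2L³EI)  [x>a] = (-5)·(16/5)²·(8-6)·(2·(24/5)·8-(3·(24/5)+(16/5))·(8-6))/(2·8³·5000) = -13/15625 rad
Load 4 — point force P=8 kN at a=8/3 m (b=L-a=16/3):
  θ_4 = Pa²(L-x)(2bL-(3b+a)(L-x))/(2L³EI)  [x>a] = 8·(8/3)²·(8-6)·(2·(16/3)·8-(3·(16/3)+(8/3))·(8-6))/(2·8³·5000) = 2/1875 rad
Superposition: θ = Σ θ_i = 182441/12000000 rad ≈ 0.015203 rad

θ(6) = 182441/12000000 rad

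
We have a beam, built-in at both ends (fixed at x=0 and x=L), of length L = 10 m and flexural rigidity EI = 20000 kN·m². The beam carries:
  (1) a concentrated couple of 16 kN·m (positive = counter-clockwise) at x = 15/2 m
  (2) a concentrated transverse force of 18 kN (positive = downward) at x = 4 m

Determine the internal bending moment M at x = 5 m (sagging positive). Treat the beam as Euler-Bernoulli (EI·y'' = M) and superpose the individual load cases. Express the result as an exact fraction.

M(5) = 92/5 kN·m

Load 1 — applied couple M₀=16 kN·m at a=15/2 m (b=L-a=5/2):
  M_1 = R_Ax - M_A  [x≤a] with R_A=9/5, M_A=5 = (9/5)·5 - 5 = 4 kN·m
Load 2 — point force P=18 kN at a=4 m (b=L-a=6):
  M_2 = Pa²(a+3b)(L-x)/L³ - Pa²b/L²  [x>a] = 18·4²·(4+3·6)·(10-5)/10³ - 18·4²·6/10² = 72/5 kN·m
Superposition: M = Σ M_i = 92/5 kN·m ≈ 18.400000 kN·m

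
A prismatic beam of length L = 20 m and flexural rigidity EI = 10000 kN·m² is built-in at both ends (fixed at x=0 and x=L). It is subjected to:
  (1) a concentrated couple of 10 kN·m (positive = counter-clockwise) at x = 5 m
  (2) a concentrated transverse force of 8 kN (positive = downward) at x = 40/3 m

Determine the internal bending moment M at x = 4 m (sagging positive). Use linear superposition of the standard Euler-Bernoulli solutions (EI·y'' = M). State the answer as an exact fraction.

Load 1 — applied couple M₀=10 kN·m at a=5 m (b=L-a=15):
  M_1 = R_Ax - M_A  [x≤a] with R_A=9/16, M_A=-15/8 = (9/16)·4 - (-15/8) = 33/8 kN·m
Load 2 — point force P=8 kN at a=40/3 m (b=L-a=20/3):
  M_2 = Pb²(3a+b)x/L³ - Pab²/L²  [x≤a] = 8·(20/3)²·(3·(40/3)+(20/3))·4/20³ - 8·(40/3)·(20/3)²/20² = -32/9 kN·m
Superposition: M = Σ M_i = 41/72 kN·m ≈ 0.569444 kN·m

M(4) = 41/72 kN·m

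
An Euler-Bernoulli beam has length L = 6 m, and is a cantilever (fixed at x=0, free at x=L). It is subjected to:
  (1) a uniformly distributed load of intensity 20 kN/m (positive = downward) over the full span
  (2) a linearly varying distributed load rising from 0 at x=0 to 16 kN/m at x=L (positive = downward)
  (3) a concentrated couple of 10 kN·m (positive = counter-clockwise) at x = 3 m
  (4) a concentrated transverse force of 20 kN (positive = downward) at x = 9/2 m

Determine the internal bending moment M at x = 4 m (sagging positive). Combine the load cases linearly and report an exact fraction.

M(4) = -706/9 kN·m

Load 1 — uniform load w=20 kN/m over full span:
  M_1 = -w(L-x)²/2 = -20·(6-4)²/2 = -40 kN·m
Load 2 — triangular load w₀=16 kN/m (0→w₀ over full span):
  M_2 = w₀Lx/2 - w₀L²/3 - w₀x³/(6L) = 16·6·4/2 - 16·6²/3 - 16·4³/(6·6) = -256/9 kN·m
Load 3 — applied couple M₀=10 kN·m at a=3 m (b=L-a=3):
  M_3 = 0  [x>a] = 0 kN·m
Load 4 — point force P=20 kN at a=9/2 m (b=L-a=3/2):
  M_4 = -P(a-x)  [x≤a] = -20·((9/2)-4) = -10 kN·m
Superposition: M = Σ M_i = -706/9 kN·m ≈ -78.444444 kN·m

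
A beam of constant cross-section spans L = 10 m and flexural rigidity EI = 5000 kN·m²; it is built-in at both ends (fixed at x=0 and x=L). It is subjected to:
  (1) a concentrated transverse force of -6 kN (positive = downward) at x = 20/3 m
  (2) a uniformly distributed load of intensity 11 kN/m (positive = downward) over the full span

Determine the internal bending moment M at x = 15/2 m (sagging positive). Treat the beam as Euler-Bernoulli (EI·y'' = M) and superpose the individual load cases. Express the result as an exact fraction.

Load 1 — point force P=-6 kN at a=20/3 m (b=L-a=10/3):
  M_1 = Pa²(a+3b)(L-x)/L³ - Pa²b/L²  [x>a] = (-6)·(20/3)²·((20/3)+3·(10/3))·(10-(15/2))/10³ - (-6)·(20/3)²·(10/3)/10² = -20/9 kN·m
Load 2 — uniform load w=11 kN/m over full span:
  M_2 = wLx/2 - wL²/12 - wx²/2 = 11·10·(15/2)/2 - 11·10²/12 - 11·(15/2)²/2 = 275/24 kN·m
Superposition: M = Σ M_i = 665/72 kN·m ≈ 9.236111 kN·m

M(15/2) = 665/72 kN·m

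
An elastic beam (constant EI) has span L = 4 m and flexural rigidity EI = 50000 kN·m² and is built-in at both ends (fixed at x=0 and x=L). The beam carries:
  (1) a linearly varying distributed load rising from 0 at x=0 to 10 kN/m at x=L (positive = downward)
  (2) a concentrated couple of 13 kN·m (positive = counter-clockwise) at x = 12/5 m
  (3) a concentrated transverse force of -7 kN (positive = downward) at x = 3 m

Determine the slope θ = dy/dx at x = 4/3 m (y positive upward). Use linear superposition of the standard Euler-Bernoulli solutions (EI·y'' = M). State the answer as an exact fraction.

Load 1 — triangular load w₀=10 kN/m (0→w₀ over full span):
  θ_1 = -w₀(2x(L-x)(L-2x)(x+2L)+x²(L-x)²)/(120LEI) = -10·(2·(4/3)·(4-(4/3))·(4-2·(4/3))·((4/3)+2·4)+(4/3)²·(4-(4/3))²)/(120·4·50000) = -32/759375 rad
Load 2 — applied couple M₀=13 kN·m at a=12/5 m (b=L-a=8/5):
  θ_2 = (R_Ax²/2 - M_Ax)/EI  [x≤a] with R_A=117/25, M_A=104/25 = ((117/25)·(4/3)²/2 - (104/25)·(4/3))/50000 = -13/468750 rad
Load 3 — point force P=-7 kN at a=3 m (b=L-a=1):
  θ_3 = -Pb²x(2aL-(3a+b)x)/(2L³EI)  [x≤a] = -(-7)·1²·(4/3)·(2·3·4-(3·3+1)·(4/3))/(2·4³·50000) = 7/450000 rad
Superposition: θ = Σ θ_i = -16499/303750000 rad ≈ -0.000054 rad

θ(4/3) = -16499/303750000 rad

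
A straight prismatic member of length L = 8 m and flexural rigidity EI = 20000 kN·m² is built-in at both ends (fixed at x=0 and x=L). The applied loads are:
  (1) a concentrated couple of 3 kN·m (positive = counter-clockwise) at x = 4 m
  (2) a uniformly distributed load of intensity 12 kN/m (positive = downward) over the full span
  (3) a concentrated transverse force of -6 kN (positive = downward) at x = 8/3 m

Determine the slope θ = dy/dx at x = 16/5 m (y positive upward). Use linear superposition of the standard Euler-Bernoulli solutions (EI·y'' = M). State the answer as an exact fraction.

Load 1 — applied couple M₀=3 kN·m at a=4 m (b=L-a=4):
  θ_1 = (R_Ax²/2 - M_Ax)/EI  [x≤a] with R_A=9/16, M_A=3/4 = ((9/16)·(16/5)²/2 - (3/4)·(16/5))/20000 = 3/125000 rad
Load 2 — uniform load w=12 kN/m over full span:
  θ_2 = -wx(L-x)(L-2x)/(12EI) = -12·(16/5)·(8-(16/5))·(8-2·(16/5))/(12·20000) = -96/78125 rad
Load 3 — point force P=-6 kN at a=8/3 m (b=L-a=16/3):
  θ_3 = Pa²(L-x)(2bL-(3b+a)(L-x))/(2L³EI)  [x>a] = (-6)·(8/3)²·(8-(16/5))·(2·(16/3)·8-(3·(16/3)+(8/3))·(8-(16/5)))/(2·8³·20000) = 2/46875 rad
Superposition: θ = Σ θ_i = -2179/1875000 rad ≈ -0.001162 rad

θ(16/5) = -2179/1875000 rad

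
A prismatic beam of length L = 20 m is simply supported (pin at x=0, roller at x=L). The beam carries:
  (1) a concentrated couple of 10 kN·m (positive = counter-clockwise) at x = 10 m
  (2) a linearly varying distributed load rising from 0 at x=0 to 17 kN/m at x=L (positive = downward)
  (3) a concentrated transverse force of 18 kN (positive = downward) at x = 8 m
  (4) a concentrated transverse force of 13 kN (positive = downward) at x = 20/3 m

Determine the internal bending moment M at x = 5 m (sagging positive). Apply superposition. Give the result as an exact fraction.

M(5) = 8771/24 kN·m

Load 1 — applied couple M₀=10 kN·m at a=10 m (b=L-a=10):
  M_1 = M₀x/L  [x≤a] = 10·5/20 = 5/2 kN·m
Load 2 — triangular load w₀=17 kN/m (0→w₀ over full span):
  M_2 = w₀Lx/6 - w₀x³/(6L) = 17·20·5/6 - 17·5³/(6·20) = 2125/8 kN·m
Load 3 — point force P=18 kN at a=8 m (b=L-a=12):
  M_3 = Pbx/L  [x≤a] = 18·12·5/20 = 54 kN·m
Load 4 — point force P=13 kN at a=20/3 m (b=L-a=40/3):
  M_4 = Pbx/L  [x≤a] = 13·(40/3)·5/20 = 130/3 kN·m
Superposition: M = Σ M_i = 8771/24 kN·m ≈ 365.458333 kN·m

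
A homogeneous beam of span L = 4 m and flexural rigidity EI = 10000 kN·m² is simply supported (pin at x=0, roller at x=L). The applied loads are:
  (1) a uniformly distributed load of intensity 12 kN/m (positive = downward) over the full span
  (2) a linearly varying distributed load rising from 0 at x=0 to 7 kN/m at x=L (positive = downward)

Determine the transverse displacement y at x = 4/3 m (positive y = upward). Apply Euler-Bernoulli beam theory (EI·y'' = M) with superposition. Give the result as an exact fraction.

y(4/3) = -2032/455625 m

Load 1 — uniform load w=12 kN/m over full span:
  y_1 = -wx(L³-2Lx²+x³)/(24EI) = -12·(4/3)·(4³-2·4·(4/3)²+(4/3)³)/(24·10000) = -176/50625 m
Load 2 — triangular load w₀=7 kN/m (0→w₀ over full span):
  y_2 = -w₀x(7L⁴-10L²x²+3x⁴)/(360LEI) = -7·(4/3)·(7·4⁴-10·4²·(4/3)²+3·(4/3)⁴)/(360·4·10000) = -448/455625 m
Superposition: y = Σ y_i = -2032/455625 m ≈ -0.004460 m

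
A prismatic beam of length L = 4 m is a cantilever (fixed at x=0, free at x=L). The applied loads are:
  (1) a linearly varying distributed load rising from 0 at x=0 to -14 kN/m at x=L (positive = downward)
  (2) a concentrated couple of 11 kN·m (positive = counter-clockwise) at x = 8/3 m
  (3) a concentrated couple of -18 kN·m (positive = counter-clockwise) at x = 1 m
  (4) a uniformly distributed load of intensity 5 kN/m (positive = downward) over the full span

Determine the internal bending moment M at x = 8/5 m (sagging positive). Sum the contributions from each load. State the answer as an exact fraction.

Load 1 — triangular load w₀=-14 kN/m (0→w₀ over full span):
  M_1 = w₀Lx/2 - w₀L²/3 - w₀x³/(6L) = (-14)·4·(8/5)/2 - (-14)·4²/3 - (-14)·(8/5)³/(6·4) = 4032/125 kN·m
Load 2 — applied couple M₀=11 kN·m at a=8/3 m (b=L-a=4/3):
  M_2 = M₀  [x≤a] = 11 = 11 kN·m
Load 3 — applied couple M₀=-18 kN·m at a=1 m (b=L-a=3):
  M_3 = 0  [x>a] = 0 kN·m
Load 4 — uniform load w=5 kN/m over full span:
  M_4 = -w(L-x)²/2 = -5·(4-(8/5))²/2 = -72/5 kN·m
Superposition: M = Σ M_i = 3607/125 kN·m ≈ 28.856000 kN·m

M(8/5) = 3607/125 kN·m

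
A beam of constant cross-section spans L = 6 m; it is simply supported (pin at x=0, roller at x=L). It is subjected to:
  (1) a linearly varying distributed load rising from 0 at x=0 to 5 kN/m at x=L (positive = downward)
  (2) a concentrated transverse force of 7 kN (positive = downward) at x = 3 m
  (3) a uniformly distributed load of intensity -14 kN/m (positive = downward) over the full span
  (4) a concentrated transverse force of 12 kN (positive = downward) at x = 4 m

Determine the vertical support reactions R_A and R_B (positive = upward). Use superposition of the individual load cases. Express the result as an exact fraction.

R_A = -59/2 kN, R_B = -41/2 kN

Load 1 — triangular load w₀=5 kN/m (0→w₀ over full span):
  R_A = w₀L/6 = 5·6/6 = 5 kN
  R_B = w₀L/3 = 5·6/3 = 10 kN
Load 2 — point force P=7 kN at a=3 m (b=L-a=3):
  R_A = Pb/L = 7·3/6 = 7/2 kN
  R_B = Pa/L = 7·3/6 = 7/2 kN
Load 3 — uniform load w=-14 kN/m over full span:
  R_A = wL/2 = (-14)·6/2 = -42 kN
  R_B = wL/2 = (-14)·6/2 = -42 kN
Load 4 — point force P=12 kN at a=4 m (b=L-a=2):
  R_A = Pb/L = 12·2/6 = 4 kN
  R_B = Pa/L = 12·4/6 = 8 kN
Superposition: R_A = -59/2 kN, R_B = -41/2 kN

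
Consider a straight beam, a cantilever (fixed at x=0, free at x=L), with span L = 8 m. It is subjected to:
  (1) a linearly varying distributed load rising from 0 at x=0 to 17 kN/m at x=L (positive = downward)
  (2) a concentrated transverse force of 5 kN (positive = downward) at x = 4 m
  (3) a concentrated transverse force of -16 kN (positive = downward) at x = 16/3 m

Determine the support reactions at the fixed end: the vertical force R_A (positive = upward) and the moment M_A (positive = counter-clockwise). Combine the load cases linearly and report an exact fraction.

R_A = 57 kN, M_A = 892/3 kN·m

Load 1 — triangular load w₀=17 kN/m (0→w₀ over full span):
  R_A = w₀L/2 = 17·8/2 = 68 kN
  M_A = w₀L²/3 = 17·8²/3 = 1088/3 kN·m
Load 2 — point force P=5 kN at a=4 m (b=L-a=4):
  R_A = P = 5 kN
  M_A = Pa = 5·4 = 20 kN·m
Load 3 — point force P=-16 kN at a=16/3 m (b=L-a=8/3):
  R_A = P = (-16) = -16 kN
  M_A = Pa = (-16)·(16/3) = -256/3 kN·m
Superposition: R_A = 57 kN, M_A = 892/3 kN·m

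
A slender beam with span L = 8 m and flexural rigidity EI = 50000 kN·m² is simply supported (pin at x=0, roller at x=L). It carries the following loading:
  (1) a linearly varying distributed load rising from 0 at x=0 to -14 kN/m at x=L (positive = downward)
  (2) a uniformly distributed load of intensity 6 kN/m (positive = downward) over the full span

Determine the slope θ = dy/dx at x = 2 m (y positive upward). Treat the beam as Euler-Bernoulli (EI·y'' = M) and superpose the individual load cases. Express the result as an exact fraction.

θ(2) = 1369/4500000 rad

Load 1 — triangular load w₀=-14 kN/m (0→w₀ over full span):
  θ_1 = -w₀(7L⁴-30L²x²+15x⁴)/(360LEI) = -(-14)·(7·8⁴-30·8²·2²+15·2⁴)/(360·8·50000) = 9289/4500000 rad
Load 2 — uniform load w=6 kN/m over full span:
  θ_2 = -w(L³-6Lx²+4x³)/(24EI) = -6·(8³-6·8·2²+4·2³)/(24·50000) = -11/6250 rad
Superposition: θ = Σ θ_i = 1369/4500000 rad ≈ 0.000304 rad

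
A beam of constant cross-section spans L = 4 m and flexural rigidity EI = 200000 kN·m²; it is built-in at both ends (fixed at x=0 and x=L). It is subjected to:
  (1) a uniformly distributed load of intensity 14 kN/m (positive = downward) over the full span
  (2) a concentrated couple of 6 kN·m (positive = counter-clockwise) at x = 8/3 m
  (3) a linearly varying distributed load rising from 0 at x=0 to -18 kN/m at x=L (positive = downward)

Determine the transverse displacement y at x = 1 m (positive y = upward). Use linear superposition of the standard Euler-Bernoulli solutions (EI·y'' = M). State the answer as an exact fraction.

Load 1 — uniform load w=14 kN/m over full span:
  y_1 = -wx²(L-x)²/(24EI) = -14·1²·(4-1)²/(24·200000) = -21/800000 m
Load 2 — applied couple M₀=6 kN·m at a=8/3 m (b=L-a=4/3):
  y_2 = (R_Ax³/6 - M_Ax²/2)/EI  [x≤a] with R_A=2, M_A=2 = (2·1³/6 - 2·1²/2)/200000 = -1/300000 m
Load 3 — triangular load w₀=-18 kN/m (0→w₀ over full span):
  y_3 = -w₀x²(L-x)²(x+2L)/(120LEI) = -(-18)·1²·(4-1)²·(1+2·4)/(120·4·200000) = 243/16000000 m
Superposition: y = Σ y_i = -691/48000000 m ≈ -0.000014 m

y(1) = -691/48000000 m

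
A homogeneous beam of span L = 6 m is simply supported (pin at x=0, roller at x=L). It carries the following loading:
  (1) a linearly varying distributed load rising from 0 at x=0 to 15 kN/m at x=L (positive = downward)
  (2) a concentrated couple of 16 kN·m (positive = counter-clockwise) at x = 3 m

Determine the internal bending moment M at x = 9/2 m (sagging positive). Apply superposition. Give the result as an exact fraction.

M(9/2) = 817/32 kN·m

Load 1 — triangular load w₀=15 kN/m (0→w₀ over full span):
  M_1 = w₀Lx/6 - w₀x³/(6L) = 15·6·(9/2)/6 - 15·(9/2)³/(6·6) = 945/32 kN·m
Load 2 — applied couple M₀=16 kN·m at a=3 m (b=L-a=3):
  M_2 = M₀x/L - M₀  [x>a] = 16·(9/2)/6 - 16 = -4 kN·m
Superposition: M = Σ M_i = 817/32 kN·m ≈ 25.531250 kN·m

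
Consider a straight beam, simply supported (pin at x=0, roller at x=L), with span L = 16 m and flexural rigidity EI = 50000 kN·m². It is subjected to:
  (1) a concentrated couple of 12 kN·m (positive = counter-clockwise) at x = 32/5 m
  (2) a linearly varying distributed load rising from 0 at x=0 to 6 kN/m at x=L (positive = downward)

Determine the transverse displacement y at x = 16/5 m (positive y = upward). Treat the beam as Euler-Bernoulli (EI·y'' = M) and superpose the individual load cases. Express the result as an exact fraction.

Load 1 — applied couple M₀=12 kN·m at a=32/5 m (b=L-a=48/5):
  y_1 = (M₀x³/(6L)+C₁x)/EI  [x≤a] with C₁=M₀(3b²-L²)/(6L)=64/25 = (12·(16/5)³/(6·16)+(64/25)·(16/5))/50000 = 96/390625 m
Load 2 — triangular load w₀=6 kN/m (0→w₀ over full span):
  y_2 = -w₀x(7L⁴-10L²x²+3x⁴)/(360LEI) = -6·(16/5)·(7·16⁴-10·16²·(16/5)²+3·(16/5)⁴)/(360·16·50000) = -1409024/48828125 m
Superposition: y = Σ y_i = -1397024/48828125 m ≈ -0.028611 m

y(16/5) = -1397024/48828125 m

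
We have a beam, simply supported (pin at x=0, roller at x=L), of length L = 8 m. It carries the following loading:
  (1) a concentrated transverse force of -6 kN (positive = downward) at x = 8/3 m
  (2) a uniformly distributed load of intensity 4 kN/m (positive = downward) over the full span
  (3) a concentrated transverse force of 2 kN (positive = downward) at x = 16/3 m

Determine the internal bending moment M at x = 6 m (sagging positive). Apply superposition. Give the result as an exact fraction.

M(6) = 68/3 kN·m

Load 1 — point force P=-6 kN at a=8/3 m (b=L-a=16/3):
  M_1 = Pa(L-x)/L  [x>a] = (-6)·(8/3)·(8-6)/8 = -4 kN·m
Load 2 — uniform load w=4 kN/m over full span:
  M_2 = wx(L-x)/2 = 4·6·(8-6)/2 = 24 kN·m
Load 3 — point force P=2 kN at a=16/3 m (b=L-a=8/3):
  M_3 = Pa(L-x)/L  [x>a] = 2·(16/3)·(8-6)/8 = 8/3 kN·m
Superposition: M = Σ M_i = 68/3 kN·m ≈ 22.666667 kN·m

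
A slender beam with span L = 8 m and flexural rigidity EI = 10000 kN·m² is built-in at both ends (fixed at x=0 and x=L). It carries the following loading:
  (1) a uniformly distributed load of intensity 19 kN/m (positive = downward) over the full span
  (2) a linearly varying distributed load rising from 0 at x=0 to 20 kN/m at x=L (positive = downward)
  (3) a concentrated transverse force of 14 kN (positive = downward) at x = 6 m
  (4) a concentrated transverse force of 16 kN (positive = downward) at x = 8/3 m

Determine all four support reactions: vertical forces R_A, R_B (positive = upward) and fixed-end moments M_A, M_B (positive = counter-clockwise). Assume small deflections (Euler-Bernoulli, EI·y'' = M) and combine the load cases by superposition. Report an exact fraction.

R_A = 49265/432 kN, M_A = 18167/108 kN·m, R_B = 63919/432 kN, M_B = -20581/108 kN·m

Load 1 — uniform load w=19 kN/m over full span:
  R_A = wL/2 = 19·8/2 = 76 kN
  M_A = wL²/12 = 19·8²/12 = 304/3 kN·m
  R_B = wL/2 = 19·8/2 = 76 kN
  M_B = -wL²/12 = -19·8²/12 = -304/3 kN·m
Load 2 — triangular load w₀=20 kN/m (0→w₀ over full span):
  R_A = 3w₀L/20 = 3·20·8/20 = 24 kN
  M_A = w₀L²/30 = 20·8²/30 = 128/3 kN·m
  R_B = 7w₀L/20 = 7·20·8/20 = 56 kN
  M_B = -w₀L²/20 = -20·8²/20 = -64 kN·m
Load 3 — point force P=14 kN at a=6 m (b=L-a=2):
  R_A = Pb²(3a+b)/L³ = 14·2²·(3·6+2)/8³ = 35/16 kN
  M_A = Pab²/L² = 14·6·2²/8² = 21/4 kN·m
  R_B = Pa²(a+3b)/L³ = 14·6²·(6+3·2)/8³ = 189/16 kN
  M_B = -Pa²b/L² = -14·6²·2/8² = -63/4 kN·m
Load 4 — point force P=16 kN at a=8/3 m (b=L-a=16/3):
  R_A = Pb²(3a+b)/L³ = 16·(16/3)²·(3·(8/3)+(16/3))/8³ = 320/27 kN
  M_A = Pab²/L² = 16·(8/3)·(16/3)²/8² = 512/27 kN·m
  R_B = Pa²(a+3b)/L³ = 16·(8/3)²·((8/3)+3·(16/3))/8³ = 112/27 kN
  M_B = -Pa²b/L² = -16·(8/3)²·(16/3)/8² = -256/27 kN·m
Superposition: R_A = 49265/432 kN, M_A = 18167/108 kN·m, R_B = 63919/432 kN, M_B = -20581/108 kN·m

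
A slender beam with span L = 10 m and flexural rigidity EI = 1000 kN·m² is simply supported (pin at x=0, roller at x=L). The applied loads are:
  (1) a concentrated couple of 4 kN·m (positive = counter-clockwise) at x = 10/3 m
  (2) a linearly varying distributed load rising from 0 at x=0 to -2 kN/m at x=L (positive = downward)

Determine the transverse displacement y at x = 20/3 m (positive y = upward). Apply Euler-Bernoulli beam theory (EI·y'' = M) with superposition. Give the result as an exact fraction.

y(20/3) = 94/729 m

Load 1 — applied couple M₀=4 kN·m at a=10/3 m (b=L-a=20/3):
  y_1 = (M₀x³/(6L)-M₀(x-a)²/2+C₁x)/EI  [x>a] with C₁=M₀(3b²-L²)/(6L)=20/9 = (4·(20/3)³/(6·10)-4·((20/3)-(10/3))²/2+(20/9)·(20/3))/1000 = 1/81 m
Load 2 — triangular load w₀=-2 kN/m (0→w₀ over full span):
  y_2 = -w₀x(7L⁴-10L²x²+3x⁴)/(360LEI) = -(-2)·(20/3)·(7·10⁴-10·10²·(20/3)²+3·(20/3)⁴)/(360·10·1000) = 85/729 m
Superposition: y = Σ y_i = 94/729 m ≈ 0.128944 m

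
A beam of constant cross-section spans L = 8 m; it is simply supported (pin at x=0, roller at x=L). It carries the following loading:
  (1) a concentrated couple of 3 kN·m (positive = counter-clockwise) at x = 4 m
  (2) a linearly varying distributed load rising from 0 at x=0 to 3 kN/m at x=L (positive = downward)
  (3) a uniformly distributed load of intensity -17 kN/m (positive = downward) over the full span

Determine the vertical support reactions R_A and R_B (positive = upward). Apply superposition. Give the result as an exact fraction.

R_A = -509/8 kN, R_B = -483/8 kN

Load 1 — applied couple M₀=3 kN·m at a=4 m (b=L-a=4):
  R_A = M₀/L = 3/8 kN
  R_B = -M₀/L = -3/8 kN
Load 2 — triangular load w₀=3 kN/m (0→w₀ over full span):
  R_A = w₀L/6 = 3·8/6 = 4 kN
  R_B = w₀L/3 = 3·8/3 = 8 kN
Load 3 — uniform load w=-17 kN/m over full span:
  R_A = wL/2 = (-17)·8/2 = -68 kN
  R_B = wL/2 = (-17)·8/2 = -68 kN
Superposition: R_A = -509/8 kN, R_B = -483/8 kN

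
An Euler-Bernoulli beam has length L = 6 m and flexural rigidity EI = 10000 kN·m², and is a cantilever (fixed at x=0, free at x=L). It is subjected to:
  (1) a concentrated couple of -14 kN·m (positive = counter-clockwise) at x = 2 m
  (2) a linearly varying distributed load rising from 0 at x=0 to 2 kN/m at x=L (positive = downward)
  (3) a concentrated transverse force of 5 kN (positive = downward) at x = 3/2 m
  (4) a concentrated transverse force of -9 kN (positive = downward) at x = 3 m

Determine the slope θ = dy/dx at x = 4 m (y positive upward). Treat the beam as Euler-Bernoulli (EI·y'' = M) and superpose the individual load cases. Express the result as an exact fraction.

Load 1 — applied couple M₀=-14 kN·m at a=2 m (b=L-a=4):
  θ_1 = M₀a/EI  [x>a] = (-14)·2/10000 = -7/2500 rad
Load 2 — triangular load w₀=2 kN/m (0→w₀ over full span):
  θ_2 = (w₀Lx²/4-w₀L²x/3-w₀x⁴/(24L))/EI = (2·6·4²/4-2·6²·4/3-2·4⁴/(24·6))/10000 = -29/5625 rad
Load 3 — point force P=5 kN at a=3/2 m (b=L-a=9/2):
  θ_3 = -Pa²/(2EI)  [x>a] = -5·(3/2)²/(2·10000) = -9/16000 rad
Load 4 — point force P=-9 kN at a=3 m (b=L-a=3):
  θ_4 = -Pa²/(2EI)  [x>a] = -(-9)·3²/(2·10000) = 81/20000 rad
Superposition: θ = Σ θ_i = -3217/720000 rad ≈ -0.004468 rad

θ(4) = -3217/720000 rad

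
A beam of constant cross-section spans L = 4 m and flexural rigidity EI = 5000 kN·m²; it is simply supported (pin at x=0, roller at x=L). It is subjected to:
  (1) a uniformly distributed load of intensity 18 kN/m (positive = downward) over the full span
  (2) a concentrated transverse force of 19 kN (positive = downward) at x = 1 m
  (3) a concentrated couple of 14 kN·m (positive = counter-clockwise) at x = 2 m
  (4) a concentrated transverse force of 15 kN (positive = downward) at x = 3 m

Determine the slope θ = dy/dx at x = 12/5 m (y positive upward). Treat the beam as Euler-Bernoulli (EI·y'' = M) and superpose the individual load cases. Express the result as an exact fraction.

Load 1 — uniform load w=18 kN/m over full span:
  θ_1 = -w(L³-6Lx²+4x³)/(24EI) = -18·(4³-6·4·(12/5)²+4·(12/5)³)/(24·5000) = 222/78125 rad
Load 2 — point force P=19 kN at a=1 m (b=L-a=3):
  θ_2 = -Pa(2L²-6Lx+3x²+a²)/(6LEI)  [x>a] = -19·1·(2·4²-6·4·(12/5)+3·(12/5)²+1²)/(6·4·5000) = 1159/1000000 rad
Load 3 — applied couple M₀=14 kN·m at a=2 m (b=L-a=2):
  θ_3 = (M₀x²/(2L)-M₀(x-a)+C₁)/EI  [x>a] with C₁=M₀(3b²-L²)/(6L)=-7/3 = (14·(12/5)²/(2·4)-14·((12/5)-2)+(-7/3))/5000 = 161/375000 rad
Load 4 — point force P=15 kN at a=3 m (b=L-a=1):
  θ_4 = -Pb(L²-b²-3x²)/(6LEI)  [x≤a] = -15·1·(4²-1²-3·(12/5)²)/(6·4·5000) = 57/200000 rad
Superposition: θ = Σ θ_i = 17681/3750000 rad ≈ 0.004715 rad

θ(12/5) = 17681/3750000 rad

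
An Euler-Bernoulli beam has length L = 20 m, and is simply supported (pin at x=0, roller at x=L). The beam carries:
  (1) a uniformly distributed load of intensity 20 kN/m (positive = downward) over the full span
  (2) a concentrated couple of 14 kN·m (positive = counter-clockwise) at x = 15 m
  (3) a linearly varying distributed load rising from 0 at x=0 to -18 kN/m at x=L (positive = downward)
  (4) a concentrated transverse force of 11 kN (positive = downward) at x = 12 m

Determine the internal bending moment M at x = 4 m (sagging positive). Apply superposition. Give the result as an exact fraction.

Load 1 — uniform load w=20 kN/m over full span:
  M_1 = wx(L-x)/2 = 20·4·(20-4)/2 = 640 kN·m
Load 2 — applied couple M₀=14 kN·m at a=15 m (b=L-a=5):
  M_2 = M₀x/L  [x≤a] = 14·4/20 = 14/5 kN·m
Load 3 — triangular load w₀=-18 kN/m (0→w₀ over full span):
  M_3 = w₀Lx/6 - w₀x³/(6L) = (-18)·20·4/6 - (-18)·4³/(6·20) = -1152/5 kN·m
Load 4 — point force P=11 kN at a=12 m (b=L-a=8):
  M_4 = Pbx/L  [x≤a] = 11·8·4/20 = 88/5 kN·m
Superposition: M = Σ M_i = 430 kN·m ≈ 430.000000 kN·m

M(4) = 430 kN·m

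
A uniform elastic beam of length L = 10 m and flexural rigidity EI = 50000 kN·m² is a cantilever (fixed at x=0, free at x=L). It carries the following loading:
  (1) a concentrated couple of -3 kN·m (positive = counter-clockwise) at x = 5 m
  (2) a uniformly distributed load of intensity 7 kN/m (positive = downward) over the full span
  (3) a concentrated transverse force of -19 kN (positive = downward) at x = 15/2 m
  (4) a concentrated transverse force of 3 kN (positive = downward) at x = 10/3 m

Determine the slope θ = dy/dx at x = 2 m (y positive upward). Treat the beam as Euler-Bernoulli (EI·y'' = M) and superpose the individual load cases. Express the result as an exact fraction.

θ(2) = -1027/150000 rad

Load 1 — applied couple M₀=-3 kN·m at a=5 m (b=L-a=5):
  θ_1 = M₀x/EI  [x≤a] = (-3)·2/50000 = -3/25000 rad
Load 2 — uniform load w=7 kN/m over full span:
  θ_2 = -wx(x²-3Lx+3L²)/(6EI) = -7·2·(2²-3·10·2+3·10²)/(6·50000) = -427/37500 rad
Load 3 — point force P=-19 kN at a=15/2 m (b=L-a=5/2):
  θ_3 = -Px(2a-x)/(2EI)  [x≤a] = -(-19)·2·(2·(15/2)-2)/(2·50000) = 247/50000 rad
Load 4 — point force P=3 kN at a=10/3 m (b=L-a=20/3):
  θ_4 = -Px(2a-x)/(2EI)  [x≤a] = -3·2·(2·(10/3)-2)/(2·50000) = -7/25000 rad
Superposition: θ = Σ θ_i = -1027/150000 rad ≈ -0.006847 rad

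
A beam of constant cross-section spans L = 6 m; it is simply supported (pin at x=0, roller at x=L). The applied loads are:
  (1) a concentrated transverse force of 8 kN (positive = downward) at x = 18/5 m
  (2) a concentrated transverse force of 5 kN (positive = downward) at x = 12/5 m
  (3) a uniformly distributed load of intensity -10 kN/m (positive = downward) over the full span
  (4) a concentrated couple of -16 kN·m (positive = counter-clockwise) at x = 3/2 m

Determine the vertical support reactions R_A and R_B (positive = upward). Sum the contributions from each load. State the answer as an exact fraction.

Load 1 — point force P=8 kN at a=18/5 m (b=L-a=12/5):
  R_A = Pb/L = 8·(12/5)/6 = 16/5 kN
  R_B = Pa/L = 8·(18/5)/6 = 24/5 kN
Load 2 — point force P=5 kN at a=12/5 m (b=L-a=18/5):
  R_A = Pb/L = 5·(18/5)/6 = 3 kN
  R_B = Pa/L = 5·(12/5)/6 = 2 kN
Load 3 — uniform load w=-10 kN/m over full span:
  R_A = wL/2 = (-10)·6/2 = -30 kN
  R_B = wL/2 = (-10)·6/2 = -30 kN
Load 4 — applied couple M₀=-16 kN·m at a=3/2 m (b=L-a=9/2):
  R_A = M₀/L = (-16)/6 = -8/3 kN
  R_B = -M₀/L = -(-16)/6 = 8/3 kN
Superposition: R_A = -397/15 kN, R_B = -308/15 kN

R_A = -397/15 kN, R_B = -308/15 kN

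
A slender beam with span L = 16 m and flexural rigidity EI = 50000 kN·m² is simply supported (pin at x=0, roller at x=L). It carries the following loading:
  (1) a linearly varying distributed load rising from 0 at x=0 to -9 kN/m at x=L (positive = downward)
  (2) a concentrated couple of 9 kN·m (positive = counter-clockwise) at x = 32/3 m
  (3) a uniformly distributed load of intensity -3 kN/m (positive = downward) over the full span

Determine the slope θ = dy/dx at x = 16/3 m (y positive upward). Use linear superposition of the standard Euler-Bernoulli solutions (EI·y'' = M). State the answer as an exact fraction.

θ(16/3) = 10681/843750 rad

Load 1 — triangular load w₀=-9 kN/m (0→w₀ over full span):
  θ_1 = -w₀(7L⁴-30L²x²+15x⁴)/(360LEI) = -(-9)·(7·16⁴-30·16²·(16/3)²+15·(16/3)⁴)/(360·16·50000) = 3328/421875 rad
Load 2 — applied couple M₀=9 kN·m at a=32/3 m (b=L-a=16/3):
  θ_2 = (M₀x²/(2L)+C₁)/EI  [x≤a] with C₁=M₀(3b²-L²)/(6L)=-16 = (9·(16/3)²/(2·16)+(-16))/50000 = -1/6250 rad
Load 3 — uniform load w=-3 kN/m over full span:
  θ_3 = -w(L³-6Lx²+4x³)/(24EI) = -(-3)·(16³-6·16·(16/3)²+4·(16/3)³)/(24·50000) = 416/84375 rad
Superposition: θ = Σ θ_i = 10681/843750 rad ≈ 0.012659 rad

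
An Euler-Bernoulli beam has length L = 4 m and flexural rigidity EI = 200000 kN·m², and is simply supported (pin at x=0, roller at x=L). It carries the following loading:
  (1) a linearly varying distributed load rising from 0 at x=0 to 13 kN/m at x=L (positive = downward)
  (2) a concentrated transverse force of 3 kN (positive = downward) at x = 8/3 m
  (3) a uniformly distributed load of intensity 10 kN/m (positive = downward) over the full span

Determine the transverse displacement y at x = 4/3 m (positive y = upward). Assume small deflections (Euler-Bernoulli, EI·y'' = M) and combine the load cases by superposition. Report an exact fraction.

y(4/3) = -1139/4556250 m

Load 1 — triangular load w₀=13 kN/m (0→w₀ over full span):
  y_1 = -w₀x(7L⁴-10L²x²+3x⁴)/(360LEI) = -13·(4/3)·(7·4⁴-10·4²·(4/3)²+3·(4/3)⁴)/(360·4·200000) = -208/2278125 m
Load 2 — point force P=3 kN at a=8/3 m (b=L-a=4/3):
  y_2 = -Pbx(L²-b²-x²)/(6LEI)  [x≤a] = -3·(4/3)·(4/3)·(4²-(4/3)²-(4/3)²)/(6·4·200000) = -7/506250 m
Load 3 — uniform load w=10 kN/m over full span:
  y_3 = -wx(L³-2Lx²+x³)/(24EI) = -10·(4/3)·(4³-2·4·(4/3)²+(4/3)³)/(24·200000) = -22/151875 m
Superposition: y = Σ y_i = -1139/4556250 m ≈ -0.000250 m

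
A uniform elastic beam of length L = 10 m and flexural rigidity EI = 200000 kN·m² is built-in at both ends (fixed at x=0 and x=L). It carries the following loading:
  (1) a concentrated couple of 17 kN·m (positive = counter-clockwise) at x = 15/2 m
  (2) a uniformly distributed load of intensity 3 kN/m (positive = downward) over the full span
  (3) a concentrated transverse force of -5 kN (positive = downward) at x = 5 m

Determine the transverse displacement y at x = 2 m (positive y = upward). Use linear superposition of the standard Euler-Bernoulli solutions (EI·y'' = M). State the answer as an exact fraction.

Load 1 — applied couple M₀=17 kN·m at a=15/2 m (b=L-a=5/2):
  y_1 = (R_Ax³/6 - M_Ax²/2)/EI  [x≤a] with R_A=153/80, M_A=85/16 = ((153/80)·2³/6 - (85/16)·2²/2)/200000 = -323/8000000 m
Load 2 — uniform load w=3 kN/m over full span:
  y_2 = -wx²(L-x)²/(24EI) = -3·2²·(10-2)²/(24·200000) = -1/6250 m
Load 3 — point force P=-5 kN at a=5 m (b=L-a=5):
  y_3 = -Pb²x²(3aL-(3a+b)x)/(6L³EI)  [x≤a] = -(-5)·5²·2²·(3·5·10-(3·5+5)·2)/(6·10³·200000) = 11/240000 m
Superposition: y = Σ y_i = -3709/24000000 m ≈ -0.000155 m

y(2) = -3709/24000000 m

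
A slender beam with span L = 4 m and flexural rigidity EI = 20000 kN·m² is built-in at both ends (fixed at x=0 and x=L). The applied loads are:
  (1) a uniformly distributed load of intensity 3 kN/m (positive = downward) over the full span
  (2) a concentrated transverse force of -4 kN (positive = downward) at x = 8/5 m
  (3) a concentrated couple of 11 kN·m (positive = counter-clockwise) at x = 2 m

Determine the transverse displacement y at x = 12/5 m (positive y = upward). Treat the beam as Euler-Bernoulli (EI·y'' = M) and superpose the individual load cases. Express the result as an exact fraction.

y(12/5) = -787/117187500 m

Load 1 — uniform load w=3 kN/m over full span:
  y_1 = -wx²(L-x)²/(24EI) = -3·(12/5)²·(4-(12/5))²/(24·20000) = -36/390625 m
Load 2 — point force P=-4 kN at a=8/5 m (b=L-a=12/5):
  y_2 = -Pa²(L-x)²(3bL-(3b+a)(L-x))/(6L³EI)  [x>a] = -(-4)·(8/5)²·(4-(12/5))²·(3·(12/5)·4-(3·(12/5)+(8/5))·(4-(12/5)))/(6·4³·20000) = 1472/29296875 m
Load 3 — applied couple M₀=11 kN·m at a=2 m (b=L-a=2):
  y_3 = (R_Ax³/6 - M_Ax²/2 - M₀(x-a)²/2)/EI  [x>a] with R_A=33/8, M_A=11/4 = ((33/8)·(12/5)³/6 - (11/4)·(12/5)²/2 - 11·((12/5)-2)²/2)/20000 = 11/312500 m
Superposition: y = Σ y_i = -787/117187500 m ≈ -0.000007 m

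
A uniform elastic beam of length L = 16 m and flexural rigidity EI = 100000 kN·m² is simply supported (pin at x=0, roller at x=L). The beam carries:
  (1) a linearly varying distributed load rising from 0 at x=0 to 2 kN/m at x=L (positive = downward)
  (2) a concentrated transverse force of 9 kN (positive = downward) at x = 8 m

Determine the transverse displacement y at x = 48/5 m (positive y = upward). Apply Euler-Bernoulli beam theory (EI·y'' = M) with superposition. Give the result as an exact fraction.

y(48/5) = -2274416/146484375 m

Load 1 — triangular load w₀=2 kN/m (0→w₀ over full span):
  y_1 = -w₀x(7L⁴-10L²x²+3x⁴)/(360LEI) = -2·(48/5)·(7·16⁴-10·16²·(48/5)²+3·(48/5)⁴)/(360·16·100000) = -1212416/146484375 m
Load 2 — point force P=9 kN at a=8 m (b=L-a=8):
  y_2 = -Pa(L-x)(2Lx-a²-x²)/(6LEI)  [x>a] = -9·8·(16-(48/5))·(2·16·(48/5)-8²-(48/5)²)/(6·16·100000) = -2832/390625 m
Superposition: y = Σ y_i = -2274416/146484375 m ≈ -0.015527 m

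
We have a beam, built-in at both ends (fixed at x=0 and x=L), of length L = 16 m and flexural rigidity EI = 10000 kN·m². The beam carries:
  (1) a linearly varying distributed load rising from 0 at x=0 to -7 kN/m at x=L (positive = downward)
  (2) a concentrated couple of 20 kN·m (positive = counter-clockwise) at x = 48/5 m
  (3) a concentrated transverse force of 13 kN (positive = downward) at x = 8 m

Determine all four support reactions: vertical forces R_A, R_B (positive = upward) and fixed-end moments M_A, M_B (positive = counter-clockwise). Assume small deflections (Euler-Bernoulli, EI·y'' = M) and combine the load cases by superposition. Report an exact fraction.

Load 1 — triangular load w₀=-7 kN/m (0→w₀ over full span):
  R_A = 3w₀L/20 = 3·(-7)·16/20 = -84/5 kN
  M_A = w₀L²/30 = (-7)·16²/30 = -896/15 kN·m
  R_B = 7w₀L/20 = 7·(-7)·16/20 = -196/5 kN
  M_B = -w₀L²/20 = -(-7)·16²/20 = 448/5 kN·m
Load 2 — applied couple M₀=20 kN·m at a=48/5 m (b=L-a=32/5):
  R_A = 6M₀ab/L³ = 6·20·(48/5)·(32/5)/16³ = 9/5 kN
  M_A = M₀b(2a-b)/L² = 20·(32/5)·(2·(48/5)-(32/5))/16² = 32/5 kN·m
  R_B = -6M₀ab/L³ = -6·20·(48/5)·(32/5)/16³ = -9/5 kN
  M_B = M₀a(2b-a)/L² = 20·(48/5)·(2·(32/5)-(48/5))/16² = 12/5 kN·m
Load 3 — point force P=13 kN at a=8 m (b=L-a=8):
  R_A = Pb²(3a+b)/L³ = 13·8²·(3·8+8)/16³ = 13/2 kN
  M_A = Pab²/L² = 13·8·8²/16² = 26 kN·m
  R_B = Pa²(a+3b)/L³ = 13·8²·(8+3·8)/16³ = 13/2 kN
  M_B = -Pa²b/L² = -13·8²·8/16² = -26 kN·m
Superposition: R_A = -17/2 kN, M_A = -82/3 kN·m, R_B = -69/2 kN, M_B = 66 kN·m

R_A = -17/2 kN, M_A = -82/3 kN·m, R_B = -69/2 kN, M_B = 66 kN·m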